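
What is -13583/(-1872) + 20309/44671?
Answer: 644784641/83624112 ≈ 7.7105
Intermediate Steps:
-13583/(-1872) + 20309/44671 = -13583*(-1/1872) + 20309*(1/44671) = 13583/1872 + 20309/44671 = 644784641/83624112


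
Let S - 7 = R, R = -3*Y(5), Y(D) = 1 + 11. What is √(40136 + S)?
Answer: √40107 ≈ 200.27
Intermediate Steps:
Y(D) = 12
R = -36 (R = -3*12 = -36)
S = -29 (S = 7 - 36 = -29)
√(40136 + S) = √(40136 - 29) = √40107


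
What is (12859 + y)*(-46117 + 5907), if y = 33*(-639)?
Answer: 330847880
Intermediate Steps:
y = -21087
(12859 + y)*(-46117 + 5907) = (12859 - 21087)*(-46117 + 5907) = -8228*(-40210) = 330847880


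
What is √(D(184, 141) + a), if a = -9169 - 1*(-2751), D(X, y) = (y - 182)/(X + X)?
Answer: I*√54322895/92 ≈ 80.113*I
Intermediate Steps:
D(X, y) = (-182 + y)/(2*X) (D(X, y) = (-182 + y)/((2*X)) = (-182 + y)*(1/(2*X)) = (-182 + y)/(2*X))
a = -6418 (a = -9169 + 2751 = -6418)
√(D(184, 141) + a) = √((½)*(-182 + 141)/184 - 6418) = √((½)*(1/184)*(-41) - 6418) = √(-41/368 - 6418) = √(-2361865/368) = I*√54322895/92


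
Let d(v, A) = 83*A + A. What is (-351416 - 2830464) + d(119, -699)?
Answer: -3240596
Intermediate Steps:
d(v, A) = 84*A
(-351416 - 2830464) + d(119, -699) = (-351416 - 2830464) + 84*(-699) = -3181880 - 58716 = -3240596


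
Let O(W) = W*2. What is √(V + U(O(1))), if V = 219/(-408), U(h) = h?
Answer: √6766/68 ≈ 1.2096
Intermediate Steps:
O(W) = 2*W
V = -73/136 (V = 219*(-1/408) = -73/136 ≈ -0.53677)
√(V + U(O(1))) = √(-73/136 + 2*1) = √(-73/136 + 2) = √(199/136) = √6766/68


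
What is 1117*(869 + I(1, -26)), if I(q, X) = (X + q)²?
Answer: 1668798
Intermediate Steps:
1117*(869 + I(1, -26)) = 1117*(869 + (-26 + 1)²) = 1117*(869 + (-25)²) = 1117*(869 + 625) = 1117*1494 = 1668798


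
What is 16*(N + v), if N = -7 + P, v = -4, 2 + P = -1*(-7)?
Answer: -96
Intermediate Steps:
P = 5 (P = -2 - 1*(-7) = -2 + 7 = 5)
N = -2 (N = -7 + 5 = -2)
16*(N + v) = 16*(-2 - 4) = 16*(-6) = -96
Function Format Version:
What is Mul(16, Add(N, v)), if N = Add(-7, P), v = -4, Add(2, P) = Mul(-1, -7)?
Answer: -96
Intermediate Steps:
P = 5 (P = Add(-2, Mul(-1, -7)) = Add(-2, 7) = 5)
N = -2 (N = Add(-7, 5) = -2)
Mul(16, Add(N, v)) = Mul(16, Add(-2, -4)) = Mul(16, -6) = -96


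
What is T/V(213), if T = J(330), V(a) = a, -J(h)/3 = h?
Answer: -330/71 ≈ -4.6479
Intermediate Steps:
J(h) = -3*h
T = -990 (T = -3*330 = -990)
T/V(213) = -990/213 = -990*1/213 = -330/71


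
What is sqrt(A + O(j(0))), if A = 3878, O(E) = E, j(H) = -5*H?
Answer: sqrt(3878) ≈ 62.274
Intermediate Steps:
sqrt(A + O(j(0))) = sqrt(3878 - 5*0) = sqrt(3878 + 0) = sqrt(3878)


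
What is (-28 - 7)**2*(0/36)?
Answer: 0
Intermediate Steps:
(-28 - 7)**2*(0/36) = (-35)**2*(0*(1/36)) = 1225*0 = 0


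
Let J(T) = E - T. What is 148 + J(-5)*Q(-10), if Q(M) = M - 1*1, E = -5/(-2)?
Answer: 131/2 ≈ 65.500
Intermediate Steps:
E = 5/2 (E = -5*(-1/2) = 5/2 ≈ 2.5000)
Q(M) = -1 + M (Q(M) = M - 1 = -1 + M)
J(T) = 5/2 - T
148 + J(-5)*Q(-10) = 148 + (5/2 - 1*(-5))*(-1 - 10) = 148 + (5/2 + 5)*(-11) = 148 + (15/2)*(-11) = 148 - 165/2 = 131/2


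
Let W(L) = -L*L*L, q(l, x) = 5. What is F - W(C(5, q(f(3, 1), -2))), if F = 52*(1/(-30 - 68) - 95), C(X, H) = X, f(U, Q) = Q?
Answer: -235961/49 ≈ -4815.5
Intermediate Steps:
W(L) = -L³ (W(L) = -L²*L = -L³)
F = -242086/49 (F = 52*(1/(-98) - 95) = 52*(-1/98 - 95) = 52*(-9311/98) = -242086/49 ≈ -4940.5)
F - W(C(5, q(f(3, 1), -2))) = -242086/49 - (-1)*5³ = -242086/49 - (-1)*125 = -242086/49 - 1*(-125) = -242086/49 + 125 = -235961/49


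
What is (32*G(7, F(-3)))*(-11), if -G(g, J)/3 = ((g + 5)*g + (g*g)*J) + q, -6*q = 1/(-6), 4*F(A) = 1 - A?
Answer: 421432/3 ≈ 1.4048e+5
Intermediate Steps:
F(A) = 1/4 - A/4 (F(A) = (1 - A)/4 = 1/4 - A/4)
q = 1/36 (q = -1/6/(-6) = -1/6*(-1/6) = 1/36 ≈ 0.027778)
G(g, J) = -1/12 - 3*J*g**2 - 3*g*(5 + g) (G(g, J) = -3*(((g + 5)*g + (g*g)*J) + 1/36) = -3*(((5 + g)*g + g**2*J) + 1/36) = -3*((g*(5 + g) + J*g**2) + 1/36) = -3*((J*g**2 + g*(5 + g)) + 1/36) = -3*(1/36 + J*g**2 + g*(5 + g)) = -1/12 - 3*J*g**2 - 3*g*(5 + g))
(32*G(7, F(-3)))*(-11) = (32*(-1/12 - 15*7 - 3*7**2 - 3*(1/4 - 1/4*(-3))*7**2))*(-11) = (32*(-1/12 - 105 - 3*49 - 3*(1/4 + 3/4)*49))*(-11) = (32*(-1/12 - 105 - 147 - 3*1*49))*(-11) = (32*(-1/12 - 105 - 147 - 147))*(-11) = (32*(-4789/12))*(-11) = -38312/3*(-11) = 421432/3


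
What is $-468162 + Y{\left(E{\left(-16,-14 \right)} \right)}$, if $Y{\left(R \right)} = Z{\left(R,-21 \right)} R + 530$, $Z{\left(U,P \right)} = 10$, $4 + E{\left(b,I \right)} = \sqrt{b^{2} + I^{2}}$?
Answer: $-467672 + 20 \sqrt{113} \approx -4.6746 \cdot 10^{5}$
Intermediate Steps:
$E{\left(b,I \right)} = -4 + \sqrt{I^{2} + b^{2}}$ ($E{\left(b,I \right)} = -4 + \sqrt{b^{2} + I^{2}} = -4 + \sqrt{I^{2} + b^{2}}$)
$Y{\left(R \right)} = 530 + 10 R$ ($Y{\left(R \right)} = 10 R + 530 = 530 + 10 R$)
$-468162 + Y{\left(E{\left(-16,-14 \right)} \right)} = -468162 + \left(530 + 10 \left(-4 + \sqrt{\left(-14\right)^{2} + \left(-16\right)^{2}}\right)\right) = -468162 + \left(530 + 10 \left(-4 + \sqrt{196 + 256}\right)\right) = -468162 + \left(530 + 10 \left(-4 + \sqrt{452}\right)\right) = -468162 + \left(530 + 10 \left(-4 + 2 \sqrt{113}\right)\right) = -468162 + \left(530 - \left(40 - 20 \sqrt{113}\right)\right) = -468162 + \left(490 + 20 \sqrt{113}\right) = -467672 + 20 \sqrt{113}$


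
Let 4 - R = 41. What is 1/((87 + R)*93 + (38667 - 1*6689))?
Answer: 1/36628 ≈ 2.7302e-5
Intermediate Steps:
R = -37 (R = 4 - 1*41 = 4 - 41 = -37)
1/((87 + R)*93 + (38667 - 1*6689)) = 1/((87 - 37)*93 + (38667 - 1*6689)) = 1/(50*93 + (38667 - 6689)) = 1/(4650 + 31978) = 1/36628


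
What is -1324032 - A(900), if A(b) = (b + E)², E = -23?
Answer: -2093161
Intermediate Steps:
A(b) = (-23 + b)² (A(b) = (b - 23)² = (-23 + b)²)
-1324032 - A(900) = -1324032 - (-23 + 900)² = -1324032 - 1*877² = -1324032 - 1*769129 = -1324032 - 769129 = -2093161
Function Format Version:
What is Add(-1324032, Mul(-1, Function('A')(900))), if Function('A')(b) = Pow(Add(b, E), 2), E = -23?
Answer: -2093161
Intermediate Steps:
Function('A')(b) = Pow(Add(-23, b), 2) (Function('A')(b) = Pow(Add(b, -23), 2) = Pow(Add(-23, b), 2))
Add(-1324032, Mul(-1, Function('A')(900))) = Add(-1324032, Mul(-1, Pow(Add(-23, 900), 2))) = Add(-1324032, Mul(-1, Pow(877, 2))) = Add(-1324032, Mul(-1, 769129)) = Add(-1324032, -769129) = -2093161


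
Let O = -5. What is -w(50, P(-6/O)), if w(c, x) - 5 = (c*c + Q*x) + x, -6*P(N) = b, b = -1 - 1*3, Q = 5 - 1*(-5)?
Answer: -7537/3 ≈ -2512.3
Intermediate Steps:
Q = 10 (Q = 5 + 5 = 10)
b = -4 (b = -1 - 3 = -4)
P(N) = ⅔ (P(N) = -⅙*(-4) = ⅔)
w(c, x) = 5 + c² + 11*x (w(c, x) = 5 + ((c*c + 10*x) + x) = 5 + ((c² + 10*x) + x) = 5 + (c² + 11*x) = 5 + c² + 11*x)
-w(50, P(-6/O)) = -(5 + 50² + 11*(⅔)) = -(5 + 2500 + 22/3) = -1*7537/3 = -7537/3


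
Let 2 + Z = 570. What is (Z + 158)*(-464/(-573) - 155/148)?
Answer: -2437303/14134 ≈ -172.44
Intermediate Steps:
Z = 568 (Z = -2 + 570 = 568)
(Z + 158)*(-464/(-573) - 155/148) = (568 + 158)*(-464/(-573) - 155/148) = 726*(-464*(-1/573) - 155*1/148) = 726*(464/573 - 155/148) = 726*(-20143/84804) = -2437303/14134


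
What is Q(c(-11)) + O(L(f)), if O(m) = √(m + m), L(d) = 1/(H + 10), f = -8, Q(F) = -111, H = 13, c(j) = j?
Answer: -111 + √46/23 ≈ -110.71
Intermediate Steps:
L(d) = 1/23 (L(d) = 1/(13 + 10) = 1/23)
O(m) = √2*√m (O(m) = √(2*m) = √2*√m)
Q(c(-11)) + O(L(f)) = -111 + √2*√(1/23) = -111 + √2*(√23/23) = -111 + √46/23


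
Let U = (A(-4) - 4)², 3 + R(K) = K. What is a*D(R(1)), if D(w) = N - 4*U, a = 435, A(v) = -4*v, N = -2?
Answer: -251430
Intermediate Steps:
R(K) = -3 + K
U = 144 (U = (-4*(-4) - 4)² = (16 - 4)² = 12² = 144)
D(w) = -578 (D(w) = -2 - 4*144 = -2 - 576 = -578)
a*D(R(1)) = 435*(-578) = -251430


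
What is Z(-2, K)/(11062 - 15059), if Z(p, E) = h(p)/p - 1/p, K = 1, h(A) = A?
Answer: -3/7994 ≈ -0.00037528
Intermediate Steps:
Z(p, E) = 1 - 1/p (Z(p, E) = p/p - 1/p = 1 - 1/p)
Z(-2, K)/(11062 - 15059) = ((-1 - 2)/(-2))/(11062 - 15059) = -½*(-3)/(-3997) = (3/2)*(-1/3997) = -3/7994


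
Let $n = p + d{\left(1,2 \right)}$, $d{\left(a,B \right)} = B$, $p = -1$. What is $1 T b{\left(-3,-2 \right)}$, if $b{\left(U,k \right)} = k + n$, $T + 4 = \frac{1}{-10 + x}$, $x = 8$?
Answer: $\frac{9}{2} \approx 4.5$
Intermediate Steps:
$n = 1$ ($n = -1 + 2 = 1$)
$T = - \frac{9}{2}$ ($T = -4 + \frac{1}{-10 + 8} = -4 + \frac{1}{-2} = -4 - \frac{1}{2} = - \frac{9}{2} \approx -4.5$)
$b{\left(U,k \right)} = 1 + k$ ($b{\left(U,k \right)} = k + 1 = 1 + k$)
$1 T b{\left(-3,-2 \right)} = 1 \left(- \frac{9}{2}\right) \left(1 - 2\right) = \left(- \frac{9}{2}\right) \left(-1\right) = \frac{9}{2}$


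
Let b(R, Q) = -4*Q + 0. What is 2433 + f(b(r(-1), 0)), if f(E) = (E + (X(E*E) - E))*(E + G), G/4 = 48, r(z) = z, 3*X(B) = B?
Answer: 2433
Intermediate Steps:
X(B) = B/3
G = 192 (G = 4*48 = 192)
b(R, Q) = -4*Q
f(E) = E²*(192 + E)/3 (f(E) = (E + ((E*E)/3 - E))*(E + 192) = (E + (E²/3 - E))*(192 + E) = (E + (-E + E²/3))*(192 + E) = (E²/3)*(192 + E) = E²*(192 + E)/3)
2433 + f(b(r(-1), 0)) = 2433 + (-4*0)²*(192 - 4*0)/3 = 2433 + (⅓)*0²*(192 + 0) = 2433 + (⅓)*0*192 = 2433 + 0 = 2433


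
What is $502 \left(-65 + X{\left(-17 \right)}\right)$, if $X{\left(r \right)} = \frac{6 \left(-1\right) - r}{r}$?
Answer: $- \frac{560232}{17} \approx -32955.0$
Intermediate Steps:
$X{\left(r \right)} = \frac{-6 - r}{r}$
$502 \left(-65 + X{\left(-17 \right)}\right) = 502 \left(-65 + \frac{-6 - -17}{-17}\right) = 502 \left(-65 - \frac{-6 + 17}{17}\right) = 502 \left(-65 - \frac{11}{17}\right) = 502 \left(- \frac{1116}{17}\right) = - \frac{560232}{17}$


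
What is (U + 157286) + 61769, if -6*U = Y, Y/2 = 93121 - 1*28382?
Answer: 592426/3 ≈ 1.9748e+5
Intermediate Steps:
Y = 129478 (Y = 2*(93121 - 1*28382) = 2*(93121 - 28382) = 2*64739 = 129478)
U = -64739/3 (U = -⅙*129478 = -64739/3 ≈ -21580.)
(U + 157286) + 61769 = (-64739/3 + 157286) + 61769 = 407119/3 + 61769 = 592426/3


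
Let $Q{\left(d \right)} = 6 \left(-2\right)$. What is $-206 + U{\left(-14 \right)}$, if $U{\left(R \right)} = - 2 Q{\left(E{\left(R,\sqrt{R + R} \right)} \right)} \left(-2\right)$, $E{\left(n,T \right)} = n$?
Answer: $-254$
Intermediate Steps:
$Q{\left(d \right)} = -12$
$U{\left(R \right)} = -48$ ($U{\left(R \right)} = \left(-2\right) \left(-12\right) \left(-2\right) = 24 \left(-2\right) = -48$)
$-206 + U{\left(-14 \right)} = -206 - 48 = -254$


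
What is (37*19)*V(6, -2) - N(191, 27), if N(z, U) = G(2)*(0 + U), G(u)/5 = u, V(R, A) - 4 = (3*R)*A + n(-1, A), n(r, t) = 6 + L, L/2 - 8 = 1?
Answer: -5894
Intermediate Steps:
L = 18 (L = 16 + 2*1 = 16 + 2 = 18)
n(r, t) = 24 (n(r, t) = 6 + 18 = 24)
V(R, A) = 28 + 3*A*R (V(R, A) = 4 + ((3*R)*A + 24) = 4 + (3*A*R + 24) = 4 + (24 + 3*A*R) = 28 + 3*A*R)
G(u) = 5*u
N(z, U) = 10*U (N(z, U) = (5*2)*(0 + U) = 10*U)
(37*19)*V(6, -2) - N(191, 27) = (37*19)*(28 + 3*(-2)*6) - 10*27 = 703*(28 - 36) - 1*270 = 703*(-8) - 270 = -5624 - 270 = -5894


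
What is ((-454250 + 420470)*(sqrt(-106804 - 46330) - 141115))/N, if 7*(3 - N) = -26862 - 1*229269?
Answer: 213897775/1642 - 19705*I*sqrt(153134)/21346 ≈ 1.3027e+5 - 361.24*I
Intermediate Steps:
N = 256152/7 (N = 3 - (-26862 - 1*229269)/7 = 3 - (-26862 - 229269)/7 = 3 - 1/7*(-256131) = 3 + 256131/7 = 256152/7 ≈ 36593.)
((-454250 + 420470)*(sqrt(-106804 - 46330) - 141115))/N = ((-454250 + 420470)*(sqrt(-106804 - 46330) - 141115))/(256152/7) = -33780*(sqrt(-153134) - 141115)*(7/256152) = -33780*(I*sqrt(153134) - 141115)*(7/256152) = -33780*(-141115 + I*sqrt(153134))*(7/256152) = (4766864700 - 33780*I*sqrt(153134))*(7/256152) = 213897775/1642 - 19705*I*sqrt(153134)/21346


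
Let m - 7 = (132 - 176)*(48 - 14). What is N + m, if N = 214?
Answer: -1275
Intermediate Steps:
m = -1489 (m = 7 + (132 - 176)*(48 - 14) = 7 - 44*34 = 7 - 1496 = -1489)
N + m = 214 - 1489 = -1275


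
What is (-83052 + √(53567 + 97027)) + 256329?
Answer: 173277 + √150594 ≈ 1.7367e+5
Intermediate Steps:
(-83052 + √(53567 + 97027)) + 256329 = (-83052 + √150594) + 256329 = 173277 + √150594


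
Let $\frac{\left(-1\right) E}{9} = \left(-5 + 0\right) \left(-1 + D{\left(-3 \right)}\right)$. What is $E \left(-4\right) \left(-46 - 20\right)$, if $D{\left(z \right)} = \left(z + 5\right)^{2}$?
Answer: $35640$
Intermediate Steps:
$D{\left(z \right)} = \left(5 + z\right)^{2}$
$E = 135$ ($E = - 9 \left(-5 + 0\right) \left(-1 + \left(5 - 3\right)^{2}\right) = - 9 \left(- 5 \left(-1 + 2^{2}\right)\right) = - 9 \left(- 5 \left(-1 + 4\right)\right) = - 9 \left(\left(-5\right) 3\right) = \left(-9\right) \left(-15\right) = 135$)
$E \left(-4\right) \left(-46 - 20\right) = 135 \left(-4\right) \left(-46 - 20\right) = - 540 \left(-46 - 20\right) = \left(-540\right) \left(-66\right) = 35640$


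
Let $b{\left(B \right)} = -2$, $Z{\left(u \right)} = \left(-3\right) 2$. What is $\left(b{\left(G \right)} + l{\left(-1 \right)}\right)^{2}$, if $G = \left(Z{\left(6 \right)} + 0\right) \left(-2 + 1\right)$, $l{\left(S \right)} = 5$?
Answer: $9$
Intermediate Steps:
$Z{\left(u \right)} = -6$
$G = 6$ ($G = \left(-6 + 0\right) \left(-2 + 1\right) = \left(-6\right) \left(-1\right) = 6$)
$\left(b{\left(G \right)} + l{\left(-1 \right)}\right)^{2} = \left(-2 + 5\right)^{2} = 3^{2} = 9$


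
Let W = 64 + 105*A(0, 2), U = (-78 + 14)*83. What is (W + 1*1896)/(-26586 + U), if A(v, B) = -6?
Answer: -665/15949 ≈ -0.041695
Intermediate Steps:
U = -5312 (U = -64*83 = -5312)
W = -566 (W = 64 + 105*(-6) = 64 - 630 = -566)
(W + 1*1896)/(-26586 + U) = (-566 + 1*1896)/(-26586 - 5312) = (-566 + 1896)/(-31898) = 1330*(-1/31898) = -665/15949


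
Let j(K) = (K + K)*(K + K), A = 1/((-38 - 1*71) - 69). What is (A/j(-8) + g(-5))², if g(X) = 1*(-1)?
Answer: 2076533761/2076442624 ≈ 1.0000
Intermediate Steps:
A = -1/178 (A = 1/((-38 - 71) - 69) = 1/(-109 - 69) = 1/(-178) = -1/178 ≈ -0.0056180)
g(X) = -1
j(K) = 4*K² (j(K) = (2*K)*(2*K) = 4*K²)
(A/j(-8) + g(-5))² = (-1/(178*(4*(-8)²)) - 1)² = (-1/(178*(4*64)) - 1)² = (-1/178/256 - 1)² = (-1/178*1/256 - 1)² = (-1/45568 - 1)² = (-45569/45568)² = 2076533761/2076442624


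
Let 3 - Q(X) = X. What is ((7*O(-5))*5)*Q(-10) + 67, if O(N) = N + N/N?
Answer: -1753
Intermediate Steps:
Q(X) = 3 - X
O(N) = 1 + N (O(N) = N + 1 = 1 + N)
((7*O(-5))*5)*Q(-10) + 67 = ((7*(1 - 5))*5)*(3 - 1*(-10)) + 67 = ((7*(-4))*5)*(3 + 10) + 67 = -28*5*13 + 67 = -140*13 + 67 = -1820 + 67 = -1753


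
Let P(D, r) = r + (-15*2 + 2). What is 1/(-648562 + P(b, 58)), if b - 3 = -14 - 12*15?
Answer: -1/648532 ≈ -1.5419e-6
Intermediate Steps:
b = -191 (b = 3 + (-14 - 12*15) = 3 + (-14 - 180) = 3 - 194 = -191)
P(D, r) = -28 + r (P(D, r) = r + (-30 + 2) = r - 28 = -28 + r)
1/(-648562 + P(b, 58)) = 1/(-648562 + (-28 + 58)) = 1/(-648562 + 30) = 1/(-648532) = -1/648532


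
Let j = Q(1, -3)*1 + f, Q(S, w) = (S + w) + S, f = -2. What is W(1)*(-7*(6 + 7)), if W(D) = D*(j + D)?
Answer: 182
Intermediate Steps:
Q(S, w) = w + 2*S
j = -3 (j = (-3 + 2*1)*1 - 2 = (-3 + 2)*1 - 2 = -1*1 - 2 = -1 - 2 = -3)
W(D) = D*(-3 + D)
W(1)*(-7*(6 + 7)) = (1*(-3 + 1))*(-7*(6 + 7)) = (1*(-2))*(-7*13) = -2*(-91) = 182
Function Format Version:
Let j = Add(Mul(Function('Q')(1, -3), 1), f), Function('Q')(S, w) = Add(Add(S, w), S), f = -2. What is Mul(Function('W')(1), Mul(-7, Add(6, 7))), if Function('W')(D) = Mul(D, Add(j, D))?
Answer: 182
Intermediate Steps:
Function('Q')(S, w) = Add(w, Mul(2, S))
j = -3 (j = Add(Mul(Add(-3, Mul(2, 1)), 1), -2) = Add(Mul(Add(-3, 2), 1), -2) = Add(Mul(-1, 1), -2) = Add(-1, -2) = -3)
Function('W')(D) = Mul(D, Add(-3, D))
Mul(Function('W')(1), Mul(-7, Add(6, 7))) = Mul(Mul(1, Add(-3, 1)), Mul(-7, Add(6, 7))) = Mul(Mul(1, -2), Mul(-7, 13)) = Mul(-2, -91) = 182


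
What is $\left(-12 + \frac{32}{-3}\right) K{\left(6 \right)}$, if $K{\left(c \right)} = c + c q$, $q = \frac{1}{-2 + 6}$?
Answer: $-170$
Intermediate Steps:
$q = \frac{1}{4} \approx 0.25$
$K{\left(c \right)} = \frac{5 c}{4}$ ($K{\left(c \right)} = c + c \frac{1}{4} = c + \frac{c}{4} = \frac{5 c}{4}$)
$\left(-12 + \frac{32}{-3}\right) K{\left(6 \right)} = \left(-12 + \frac{32}{-3}\right) \frac{5}{4} \cdot 6 = \left(-12 + 32 \left(- \frac{1}{3}\right)\right) \frac{15}{2} = \left(-12 - \frac{32}{3}\right) \frac{15}{2} = \left(- \frac{68}{3}\right) \frac{15}{2} = -170$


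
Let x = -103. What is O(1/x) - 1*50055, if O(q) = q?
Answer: -5155666/103 ≈ -50055.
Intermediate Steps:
O(1/x) - 1*50055 = 1/(-103) - 1*50055 = -1/103 - 50055 = -5155666/103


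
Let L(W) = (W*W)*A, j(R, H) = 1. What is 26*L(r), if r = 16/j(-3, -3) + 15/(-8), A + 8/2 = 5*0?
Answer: -165997/8 ≈ -20750.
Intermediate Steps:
A = -4 (A = -4 + 5*0 = -4 + 0 = -4)
r = 113/8 (r = 16/1 + 15/(-8) = 16*1 + 15*(-1/8) = 16 - 15/8 = 113/8 ≈ 14.125)
L(W) = -4*W**2 (L(W) = (W*W)*(-4) = W**2*(-4) = -4*W**2)
26*L(r) = 26*(-4*(113/8)**2) = 26*(-4*12769/64) = 26*(-12769/16) = -165997/8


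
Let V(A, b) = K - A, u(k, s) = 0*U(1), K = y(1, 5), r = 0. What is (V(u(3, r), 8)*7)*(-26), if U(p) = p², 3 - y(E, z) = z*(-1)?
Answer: -1456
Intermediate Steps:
y(E, z) = 3 + z (y(E, z) = 3 - z*(-1) = 3 - (-1)*z = 3 + z)
K = 8 (K = 3 + 5 = 8)
u(k, s) = 0 (u(k, s) = 0*1² = 0*1 = 0)
V(A, b) = 8 - A
(V(u(3, r), 8)*7)*(-26) = ((8 - 1*0)*7)*(-26) = ((8 + 0)*7)*(-26) = (8*7)*(-26) = 56*(-26) = -1456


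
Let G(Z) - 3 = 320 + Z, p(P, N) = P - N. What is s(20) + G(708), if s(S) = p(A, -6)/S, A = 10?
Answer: 5159/5 ≈ 1031.8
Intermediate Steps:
G(Z) = 323 + Z (G(Z) = 3 + (320 + Z) = 323 + Z)
s(S) = 16/S (s(S) = (10 - 1*(-6))/S = (10 + 6)/S = 16/S)
s(20) + G(708) = 16/20 + (323 + 708) = 16*(1/20) + 1031 = 4/5 + 1031 = 5159/5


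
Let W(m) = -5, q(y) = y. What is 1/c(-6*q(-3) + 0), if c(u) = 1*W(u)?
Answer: -1/5 ≈ -0.20000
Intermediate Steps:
c(u) = -5 (c(u) = 1*(-5) = -5)
1/c(-6*q(-3) + 0) = 1/(-5) = -1/5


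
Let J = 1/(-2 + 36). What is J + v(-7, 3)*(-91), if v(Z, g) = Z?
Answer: 21659/34 ≈ 637.03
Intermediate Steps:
J = 1/34 ≈ 0.029412
J + v(-7, 3)*(-91) = 1/34 - 7*(-91) = 1/34 + 637 = 21659/34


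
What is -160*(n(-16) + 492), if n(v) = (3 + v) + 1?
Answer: -76800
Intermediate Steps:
n(v) = 4 + v
-160*(n(-16) + 492) = -160*((4 - 16) + 492) = -160*(-12 + 492) = -160*480 = -76800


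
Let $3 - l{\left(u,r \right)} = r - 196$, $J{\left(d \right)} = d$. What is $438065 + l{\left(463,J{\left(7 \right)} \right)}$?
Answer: $438257$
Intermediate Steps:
$l{\left(u,r \right)} = 199 - r$ ($l{\left(u,r \right)} = 3 - \left(r - 196\right) = 3 - \left(-196 + r\right) = 199 - r$)
$438065 + l{\left(463,J{\left(7 \right)} \right)} = 438065 + \left(199 - 7\right) = 438065 + 192 = 438257$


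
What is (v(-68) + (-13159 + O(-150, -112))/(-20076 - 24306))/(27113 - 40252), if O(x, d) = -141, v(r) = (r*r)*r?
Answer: 6977553862/291567549 ≈ 23.931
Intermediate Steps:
v(r) = r³ (v(r) = r²*r = r³)
(v(-68) + (-13159 + O(-150, -112))/(-20076 - 24306))/(27113 - 40252) = ((-68)³ + (-13159 - 141)/(-20076 - 24306))/(27113 - 40252) = (-314432 - 13300/(-44382))/(-13139) = (-314432 - 13300*(-1/44382))*(-1/13139) = (-314432 + 6650/22191)*(-1/13139) = -6977553862/22191*(-1/13139) = 6977553862/291567549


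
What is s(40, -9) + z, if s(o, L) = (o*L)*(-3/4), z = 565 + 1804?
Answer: 2639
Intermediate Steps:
z = 2369
s(o, L) = -3*L*o/4 (s(o, L) = (L*o)*(-3*¼) = (L*o)*(-¾) = -3*L*o/4)
s(40, -9) + z = -¾*(-9)*40 + 2369 = 270 + 2369 = 2639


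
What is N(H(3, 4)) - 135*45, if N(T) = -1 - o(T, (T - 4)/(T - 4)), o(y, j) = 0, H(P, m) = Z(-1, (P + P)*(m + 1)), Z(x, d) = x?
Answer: -6076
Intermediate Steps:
H(P, m) = -1
N(T) = -1 (N(T) = -1 - 1*0 = -1 + 0 = -1)
N(H(3, 4)) - 135*45 = -1 - 135*45 = -1 - 6075 = -6076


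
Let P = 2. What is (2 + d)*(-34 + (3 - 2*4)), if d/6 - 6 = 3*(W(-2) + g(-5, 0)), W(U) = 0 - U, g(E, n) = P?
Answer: -4290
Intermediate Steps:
g(E, n) = 2
W(U) = -U
d = 108 (d = 36 + 6*(3*(-1*(-2) + 2)) = 36 + 6*(3*(2 + 2)) = 36 + 6*(3*4) = 36 + 6*12 = 36 + 72 = 108)
(2 + d)*(-34 + (3 - 2*4)) = (2 + 108)*(-34 + (3 - 2*4)) = 110*(-34 + (3 - 8)) = 110*(-34 - 5) = 110*(-39) = -4290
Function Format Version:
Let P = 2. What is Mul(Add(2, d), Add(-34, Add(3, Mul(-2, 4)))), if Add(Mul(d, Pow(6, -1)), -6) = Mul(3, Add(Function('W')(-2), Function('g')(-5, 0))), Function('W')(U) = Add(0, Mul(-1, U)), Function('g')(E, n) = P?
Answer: -4290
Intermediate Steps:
Function('g')(E, n) = 2
Function('W')(U) = Mul(-1, U)
d = 108 (d = Add(36, Mul(6, Mul(3, Add(Mul(-1, -2), 2)))) = Add(36, Mul(6, Mul(3, Add(2, 2)))) = Add(36, Mul(6, Mul(3, 4))) = Add(36, Mul(6, 12)) = Add(36, 72) = 108)
Mul(Add(2, d), Add(-34, Add(3, Mul(-2, 4)))) = Mul(Add(2, 108), Add(-34, Add(3, Mul(-2, 4)))) = Mul(110, Add(-34, Add(3, -8))) = Mul(110, Add(-34, -5)) = Mul(110, -39) = -4290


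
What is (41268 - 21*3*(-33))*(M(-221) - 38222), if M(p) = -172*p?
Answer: -9102870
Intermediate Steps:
(41268 - 21*3*(-33))*(M(-221) - 38222) = (41268 - 21*3*(-33))*(-172*(-221) - 38222) = (41268 - 63*(-33))*(38012 - 38222) = (41268 + 2079)*(-210) = 43347*(-210) = -9102870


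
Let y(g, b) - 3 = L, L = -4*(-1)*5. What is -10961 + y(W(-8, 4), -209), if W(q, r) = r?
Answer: -10938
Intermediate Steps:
L = 20 (L = 4*5 = 20)
y(g, b) = 23 (y(g, b) = 3 + 20 = 23)
-10961 + y(W(-8, 4), -209) = -10961 + 23 = -10938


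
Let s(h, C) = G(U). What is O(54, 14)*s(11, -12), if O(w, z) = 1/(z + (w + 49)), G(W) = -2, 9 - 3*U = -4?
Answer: -2/117 ≈ -0.017094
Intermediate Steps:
U = 13/3 (U = 3 - ⅓*(-4) = 3 + 4/3 = 13/3 ≈ 4.3333)
s(h, C) = -2
O(w, z) = 1/(49 + w + z) (O(w, z) = 1/(z + (49 + w)) = 1/(49 + w + z))
O(54, 14)*s(11, -12) = -2/(49 + 54 + 14) = -2/117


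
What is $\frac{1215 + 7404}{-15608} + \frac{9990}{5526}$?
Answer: $\frac{6016407}{4791656} \approx 1.2556$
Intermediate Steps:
$\frac{1215 + 7404}{-15608} + \frac{9990}{5526} = 8619 \left(- \frac{1}{15608}\right) + 9990 \cdot \frac{1}{5526} = - \frac{8619}{15608} + \frac{555}{307} = \frac{6016407}{4791656}$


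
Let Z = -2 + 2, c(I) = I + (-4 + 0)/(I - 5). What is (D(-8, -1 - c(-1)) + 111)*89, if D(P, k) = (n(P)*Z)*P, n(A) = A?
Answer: 9879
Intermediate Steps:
c(I) = I - 4/(-5 + I)
Z = 0
D(P, k) = 0 (D(P, k) = (P*0)*P = 0*P = 0)
(D(-8, -1 - c(-1)) + 111)*89 = (0 + 111)*89 = 111*89 = 9879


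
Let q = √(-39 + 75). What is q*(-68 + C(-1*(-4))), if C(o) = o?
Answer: -384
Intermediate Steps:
q = 6 (q = √36 = 6)
q*(-68 + C(-1*(-4))) = 6*(-68 - 1*(-4)) = 6*(-68 + 4) = 6*(-64) = -384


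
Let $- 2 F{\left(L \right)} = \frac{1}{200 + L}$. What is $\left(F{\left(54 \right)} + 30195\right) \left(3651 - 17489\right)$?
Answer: $- \frac{106130949221}{254} \approx -4.1784 \cdot 10^{8}$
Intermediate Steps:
$F{\left(L \right)} = - \frac{1}{2 \left(200 + L\right)}$
$\left(F{\left(54 \right)} + 30195\right) \left(3651 - 17489\right) = \left(- \frac{1}{400 + 2 \cdot 54} + 30195\right) \left(3651 - 17489\right) = \left(- \frac{1}{400 + 108} + 30195\right) \left(-13838\right) = \left(- \frac{1}{508} + 30195\right) \left(-13838\right) = \frac{15339059}{508} \left(-13838\right) = - \frac{106130949221}{254}$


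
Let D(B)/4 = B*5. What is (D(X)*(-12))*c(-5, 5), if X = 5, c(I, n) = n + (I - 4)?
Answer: 4800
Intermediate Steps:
c(I, n) = -4 + I + n (c(I, n) = n + (-4 + I) = -4 + I + n)
D(B) = 20*B (D(B) = 4*(B*5) = 4*(5*B) = 20*B)
(D(X)*(-12))*c(-5, 5) = ((20*5)*(-12))*(-4 - 5 + 5) = (100*(-12))*(-4) = -1200*(-4) = 4800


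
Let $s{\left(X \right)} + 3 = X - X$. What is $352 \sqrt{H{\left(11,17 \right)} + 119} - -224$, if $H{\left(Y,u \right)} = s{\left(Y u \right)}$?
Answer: $224 + 704 \sqrt{29} \approx 4015.2$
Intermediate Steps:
$s{\left(X \right)} = -3$ ($s{\left(X \right)} = -3 + \left(X - X\right) = -3 + 0 = -3$)
$H{\left(Y,u \right)} = -3$
$352 \sqrt{H{\left(11,17 \right)} + 119} - -224 = 352 \sqrt{-3 + 119} - -224 = 352 \sqrt{116} + 224 = 352 \cdot 2 \sqrt{29} + 224 = 704 \sqrt{29} + 224 = 224 + 704 \sqrt{29}$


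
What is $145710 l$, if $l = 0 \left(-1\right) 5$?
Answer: $0$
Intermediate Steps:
$l = 0$ ($l = 0 \cdot 5 = 0$)
$145710 l = 145710 \cdot 0 = 0$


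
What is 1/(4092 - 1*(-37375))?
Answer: 1/41467 ≈ 2.4116e-5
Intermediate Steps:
1/(4092 - 1*(-37375)) = 1/(4092 + 37375) = 1/41467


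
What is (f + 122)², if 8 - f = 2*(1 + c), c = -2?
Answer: 17424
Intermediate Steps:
f = 10 (f = 8 - 2*(1 - 2) = 8 - 2*(-1) = 8 - 1*(-2) = 8 + 2 = 10)
(f + 122)² = (10 + 122)² = 132² = 17424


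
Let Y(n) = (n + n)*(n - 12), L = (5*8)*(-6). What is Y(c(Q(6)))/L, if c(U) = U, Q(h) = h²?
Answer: -36/5 ≈ -7.2000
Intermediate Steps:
L = -240 (L = 40*(-6) = -240)
Y(n) = 2*n*(-12 + n) (Y(n) = (2*n)*(-12 + n) = 2*n*(-12 + n))
Y(c(Q(6)))/L = (2*6²*(-12 + 6²))/(-240) = (2*36*(-12 + 36))*(-1/240) = (2*36*24)*(-1/240) = 1728*(-1/240) = -36/5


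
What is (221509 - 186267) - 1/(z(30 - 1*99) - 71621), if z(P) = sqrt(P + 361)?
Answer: 180776212585079/5129567349 + 2*sqrt(73)/5129567349 ≈ 35242.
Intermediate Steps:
z(P) = sqrt(361 + P)
(221509 - 186267) - 1/(z(30 - 1*99) - 71621) = (221509 - 186267) - 1/(sqrt(361 + (30 - 1*99)) - 71621) = 35242 - 1/(sqrt(361 + (30 - 99)) - 71621) = 35242 - 1/(sqrt(361 - 69) - 71621) = 35242 - 1/(sqrt(292) - 71621) = 35242 - 1/(2*sqrt(73) - 71621) = 35242 - 1/(-71621 + 2*sqrt(73))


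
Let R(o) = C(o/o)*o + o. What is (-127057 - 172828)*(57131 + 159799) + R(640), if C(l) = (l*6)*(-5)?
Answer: -65054071610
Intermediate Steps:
C(l) = -30*l (C(l) = (6*l)*(-5) = -30*l)
R(o) = -29*o (R(o) = (-30*o/o)*o + o = (-30*1)*o + o = -30*o + o = -29*o)
(-127057 - 172828)*(57131 + 159799) + R(640) = (-127057 - 172828)*(57131 + 159799) - 29*640 = -299885*216930 - 18560 = -65054053050 - 18560 = -65054071610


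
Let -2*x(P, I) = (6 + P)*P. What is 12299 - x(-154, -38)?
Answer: 23695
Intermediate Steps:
x(P, I) = -P*(6 + P)/2 (x(P, I) = -(6 + P)*P/2 = -P*(6 + P)/2)
12299 - x(-154, -38) = 12299 - (-1)*(-154)*(6 - 154)/2 = 12299 - (-1)*(-154)*(-148)/2 = 12299 - 1*(-11396) = 12299 + 11396 = 23695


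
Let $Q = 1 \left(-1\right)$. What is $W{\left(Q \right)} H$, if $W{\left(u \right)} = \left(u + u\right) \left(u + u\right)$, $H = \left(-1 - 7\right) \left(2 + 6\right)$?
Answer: $-256$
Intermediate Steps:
$Q = -1$
$H = -64$ ($H = \left(-8\right) 8 = -64$)
$W{\left(u \right)} = 4 u^{2}$ ($W{\left(u \right)} = 2 u 2 u = 4 u^{2}$)
$W{\left(Q \right)} H = 4 \left(-1\right)^{2} \left(-64\right) = 4 \cdot 1 \left(-64\right) = 4 \left(-64\right) = -256$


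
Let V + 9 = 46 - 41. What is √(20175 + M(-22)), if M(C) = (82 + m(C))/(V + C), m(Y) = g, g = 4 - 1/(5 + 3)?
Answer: √54544269/52 ≈ 142.03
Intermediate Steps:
V = -4 (V = -9 + (46 - 41) = -9 + 5 = -4)
g = 31/8 (g = 4 - 1/8 = 4 - 1*⅛ = 4 - ⅛ = 31/8 ≈ 3.8750)
m(Y) = 31/8
M(C) = 687/(8*(-4 + C)) (M(C) = (82 + 31/8)/(-4 + C) = 687/(8*(-4 + C)))
√(20175 + M(-22)) = √(20175 + 687/(8*(-4 - 22))) = √(20175 + (687/8)/(-26)) = √(20175 + (687/8)*(-1/26)) = √(20175 - 687/208) = √(4195713/208) = √54544269/52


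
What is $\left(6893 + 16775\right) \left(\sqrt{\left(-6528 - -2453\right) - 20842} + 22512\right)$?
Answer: $532814016 + 23668 i \sqrt{24917} \approx 5.3281 \cdot 10^{8} + 3.736 \cdot 10^{6} i$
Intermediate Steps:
$\left(6893 + 16775\right) \left(\sqrt{\left(-6528 - -2453\right) - 20842} + 22512\right) = 23668 \left(\sqrt{\left(-6528 + 2453\right) - 20842} + 22512\right) = 23668 \left(\sqrt{-4075 - 20842} + 22512\right) = 23668 \left(\sqrt{-24917} + 22512\right) = 23668 \left(i \sqrt{24917} + 22512\right) = 23668 \left(22512 + i \sqrt{24917}\right) = 532814016 + 23668 i \sqrt{24917}$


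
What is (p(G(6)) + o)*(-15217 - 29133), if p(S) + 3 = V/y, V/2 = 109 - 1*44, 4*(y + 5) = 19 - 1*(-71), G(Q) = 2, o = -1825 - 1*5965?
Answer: 2417030650/7 ≈ 3.4529e+8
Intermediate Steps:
o = -7790 (o = -1825 - 5965 = -7790)
y = 35/2 (y = -5 + (19 - 1*(-71))/4 = -5 + (19 + 71)/4 = -5 + (1/4)*90 = -5 + 45/2 = 35/2 ≈ 17.500)
V = 130 (V = 2*(109 - 1*44) = 2*(109 - 44) = 2*65 = 130)
p(S) = 31/7 (p(S) = -3 + 130/(35/2) = -3 + 130*(2/35) = -3 + 52/7 = 31/7)
(p(G(6)) + o)*(-15217 - 29133) = (31/7 - 7790)*(-15217 - 29133) = -54499/7*(-44350) = 2417030650/7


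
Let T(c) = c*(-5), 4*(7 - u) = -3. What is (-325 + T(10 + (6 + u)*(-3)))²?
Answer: 455625/16 ≈ 28477.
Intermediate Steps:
u = 31/4 (u = 7 - ¼*(-3) = 7 + ¾ = 31/4 ≈ 7.7500)
T(c) = -5*c
(-325 + T(10 + (6 + u)*(-3)))² = (-325 - 5*(10 + (6 + 31/4)*(-3)))² = (-325 - 5*(10 + (55/4)*(-3)))² = (-325 - 5*(10 - 165/4))² = (-325 - 5*(-125/4))² = (-325 + 625/4)² = (-675/4)² = 455625/16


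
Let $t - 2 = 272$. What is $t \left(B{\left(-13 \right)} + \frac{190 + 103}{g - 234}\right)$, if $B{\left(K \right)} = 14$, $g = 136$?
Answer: $\frac{147823}{49} \approx 3016.8$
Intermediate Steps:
$t = 274$ ($t = 2 + 272 = 274$)
$t \left(B{\left(-13 \right)} + \frac{190 + 103}{g - 234}\right) = 274 \left(14 + \frac{190 + 103}{136 - 234}\right) = 274 \left(14 + \frac{293}{-98}\right) = 274 \left(14 + 293 \left(- \frac{1}{98}\right)\right) = 274 \left(14 - \frac{293}{98}\right) = 274 \cdot \frac{1079}{98} = \frac{147823}{49}$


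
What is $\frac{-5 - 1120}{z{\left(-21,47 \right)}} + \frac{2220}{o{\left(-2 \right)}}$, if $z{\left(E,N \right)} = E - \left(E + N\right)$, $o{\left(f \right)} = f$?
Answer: $- \frac{51045}{47} \approx -1086.1$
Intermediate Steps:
$z{\left(E,N \right)} = - N$ ($z{\left(E,N \right)} = E - \left(E + N\right) = - N$)
$\frac{-5 - 1120}{z{\left(-21,47 \right)}} + \frac{2220}{o{\left(-2 \right)}} = \frac{-5 - 1120}{\left(-1\right) 47} + \frac{2220}{-2} = \frac{-5 - 1120}{-47} + 2220 \left(- \frac{1}{2}\right) = \left(-1125\right) \left(- \frac{1}{47}\right) - 1110 = \frac{1125}{47} - 1110 = - \frac{51045}{47}$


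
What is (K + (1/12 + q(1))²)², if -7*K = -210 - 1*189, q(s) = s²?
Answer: 70174129/20736 ≈ 3384.2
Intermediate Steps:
K = 57 (K = -(-210 - 1*189)/7 = -(-210 - 189)/7 = -⅐*(-399) = 57)
(K + (1/12 + q(1))²)² = (57 + (1/12 + 1²)²)² = (57 + (1/12 + 1)²)² = (57 + (13/12)²)² = (57 + 169/144)² = (8377/144)² = 70174129/20736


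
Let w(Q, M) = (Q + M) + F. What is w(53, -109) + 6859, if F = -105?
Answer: 6698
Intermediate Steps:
w(Q, M) = -105 + M + Q (w(Q, M) = (Q + M) - 105 = (M + Q) - 105 = -105 + M + Q)
w(53, -109) + 6859 = (-105 - 109 + 53) + 6859 = -161 + 6859 = 6698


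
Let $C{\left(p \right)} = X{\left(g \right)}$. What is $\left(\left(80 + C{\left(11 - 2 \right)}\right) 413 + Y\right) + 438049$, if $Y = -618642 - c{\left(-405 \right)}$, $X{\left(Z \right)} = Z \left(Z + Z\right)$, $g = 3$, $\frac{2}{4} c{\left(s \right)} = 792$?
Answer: $-141703$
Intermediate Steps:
$c{\left(s \right)} = 1584$ ($c{\left(s \right)} = 2 \cdot 792 = 1584$)
$X{\left(Z \right)} = 2 Z^{2}$ ($X{\left(Z \right)} = Z 2 Z = 2 Z^{2}$)
$C{\left(p \right)} = 18$ ($C{\left(p \right)} = 2 \cdot 3^{2} = 2 \cdot 9 = 18$)
$Y = -620226$ ($Y = -618642 - 1584 = -620226$)
$\left(\left(80 + C{\left(11 - 2 \right)}\right) 413 + Y\right) + 438049 = \left(\left(80 + 18\right) 413 - 620226\right) + 438049 = \left(98 \cdot 413 - 620226\right) + 438049 = \left(40474 - 620226\right) + 438049 = -579752 + 438049 = -141703$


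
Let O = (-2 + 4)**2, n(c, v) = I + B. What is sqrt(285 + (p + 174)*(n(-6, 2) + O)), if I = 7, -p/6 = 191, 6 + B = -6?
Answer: sqrt(1257) ≈ 35.454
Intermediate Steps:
B = -12 (B = -6 - 6 = -12)
p = -1146 (p = -6*191 = -1146)
n(c, v) = -5 (n(c, v) = 7 - 12 = -5)
O = 4 (O = 2**2 = 4)
sqrt(285 + (p + 174)*(n(-6, 2) + O)) = sqrt(285 + (-1146 + 174)*(-5 + 4)) = sqrt(285 - 972*(-1)) = sqrt(285 + 972) = sqrt(1257)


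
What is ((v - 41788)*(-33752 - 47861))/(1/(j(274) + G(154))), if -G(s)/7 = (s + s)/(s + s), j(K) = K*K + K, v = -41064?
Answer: 509454318194668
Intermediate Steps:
j(K) = K + K² (j(K) = K² + K = K + K²)
G(s) = -7 (G(s) = -7*(s + s)/(s + s) = -7*2*s/(2*s) = -7*2*s*1/(2*s) = -7*1 = -7)
((v - 41788)*(-33752 - 47861))/(1/(j(274) + G(154))) = ((-41064 - 41788)*(-33752 - 47861))/(1/(274*(1 + 274) - 7)) = (-82852*(-81613))/(1/(274*275 - 7)) = 6761800276/(1/(75350 - 7)) = 6761800276/(1/75343) = 6761800276*75343 = 509454318194668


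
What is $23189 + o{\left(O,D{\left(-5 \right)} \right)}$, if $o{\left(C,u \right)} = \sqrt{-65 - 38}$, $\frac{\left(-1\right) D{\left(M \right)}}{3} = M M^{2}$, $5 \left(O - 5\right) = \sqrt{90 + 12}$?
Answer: $23189 + i \sqrt{103} \approx 23189.0 + 10.149 i$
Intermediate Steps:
$O = 5 + \frac{\sqrt{102}}{5}$ ($O = 5 + \frac{\sqrt{90 + 12}}{5} = 5 + \frac{\sqrt{102}}{5} \approx 7.0199$)
$D{\left(M \right)} = - 3 M^{3}$ ($D{\left(M \right)} = - 3 M M^{2} = - 3 M^{3}$)
$o{\left(C,u \right)} = i \sqrt{103}$ ($o{\left(C,u \right)} = \sqrt{-103} = i \sqrt{103}$)
$23189 + o{\left(O,D{\left(-5 \right)} \right)} = 23189 + i \sqrt{103}$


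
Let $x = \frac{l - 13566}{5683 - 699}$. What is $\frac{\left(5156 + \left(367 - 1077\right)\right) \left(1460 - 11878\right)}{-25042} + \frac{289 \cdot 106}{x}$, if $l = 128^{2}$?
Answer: $\frac{52025451106}{928531} \approx 56030.0$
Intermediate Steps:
$l = 16384$
$x = \frac{1409}{2492}$ ($x = \frac{16384 - 13566}{5683 - 699} = \frac{2818}{4984} = 2818 \cdot \frac{1}{4984} = \frac{1409}{2492} \approx 0.56541$)
$\frac{\left(5156 + \left(367 - 1077\right)\right) \left(1460 - 11878\right)}{-25042} + \frac{289 \cdot 106}{x} = \frac{\left(5156 + \left(367 - 1077\right)\right) \left(1460 - 11878\right)}{-25042} + \frac{289 \cdot 106}{\frac{1409}{2492}} = \left(5156 + \left(367 - 1077\right)\right) \left(-10418\right) \left(- \frac{1}{25042}\right) + 30634 \cdot \frac{2492}{1409} = \left(5156 - 710\right) \left(-10418\right) \left(- \frac{1}{25042}\right) + \frac{76339928}{1409} = 4446 \left(-10418\right) \left(- \frac{1}{25042}\right) + \frac{76339928}{1409} = \left(-46318428\right) \left(- \frac{1}{25042}\right) + \frac{76339928}{1409} = \frac{1218906}{659} + \frac{76339928}{1409} = \frac{52025451106}{928531}$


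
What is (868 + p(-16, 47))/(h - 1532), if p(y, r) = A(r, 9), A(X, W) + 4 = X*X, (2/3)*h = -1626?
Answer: -3073/3971 ≈ -0.77386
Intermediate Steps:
h = -2439 (h = (3/2)*(-1626) = -2439)
A(X, W) = -4 + X² (A(X, W) = -4 + X*X = -4 + X²)
p(y, r) = -4 + r²
(868 + p(-16, 47))/(h - 1532) = (868 + (-4 + 47²))/(-2439 - 1532) = (868 + (-4 + 2209))/(-3971) = (868 + 2205)*(-1/3971) = 3073*(-1/3971) = -3073/3971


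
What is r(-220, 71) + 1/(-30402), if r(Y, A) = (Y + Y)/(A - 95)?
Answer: 557369/30402 ≈ 18.333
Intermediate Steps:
r(Y, A) = 2*Y/(-95 + A) (r(Y, A) = (2*Y)/(-95 + A) = 2*Y/(-95 + A))
r(-220, 71) + 1/(-30402) = 2*(-220)/(-95 + 71) + 1/(-30402) = 2*(-220)/(-24) - 1/30402 = 2*(-220)*(-1/24) - 1/30402 = 55/3 - 1/30402 = 557369/30402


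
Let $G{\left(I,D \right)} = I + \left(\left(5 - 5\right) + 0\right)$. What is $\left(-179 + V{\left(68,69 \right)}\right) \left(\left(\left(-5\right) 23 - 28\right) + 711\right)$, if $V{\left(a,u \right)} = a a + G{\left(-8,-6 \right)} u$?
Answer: $2211224$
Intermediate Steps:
$G{\left(I,D \right)} = I$ ($G{\left(I,D \right)} = I + \left(0 + 0\right) = I + 0 = I$)
$V{\left(a,u \right)} = a^{2} - 8 u$ ($V{\left(a,u \right)} = a a - 8 u = a^{2} - 8 u$)
$\left(-179 + V{\left(68,69 \right)}\right) \left(\left(\left(-5\right) 23 - 28\right) + 711\right) = \left(-179 + \left(68^{2} - 552\right)\right) \left(\left(\left(-5\right) 23 - 28\right) + 711\right) = \left(-179 + \left(4624 - 552\right)\right) \left(\left(-115 - 28\right) + 711\right) = \left(-179 + 4072\right) \left(-143 + 711\right) = 3893 \cdot 568 = 2211224$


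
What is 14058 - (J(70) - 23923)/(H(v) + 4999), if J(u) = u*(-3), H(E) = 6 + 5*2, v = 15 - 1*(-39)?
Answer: 70525003/5015 ≈ 14063.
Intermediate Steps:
v = 54 (v = 15 + 39 = 54)
H(E) = 16 (H(E) = 6 + 10 = 16)
J(u) = -3*u
14058 - (J(70) - 23923)/(H(v) + 4999) = 14058 - (-3*70 - 23923)/(16 + 4999) = 14058 - (-210 - 23923)/5015 = 14058 - (-24133)/5015 = 14058 - 1*(-24133/5015) = 14058 + 24133/5015 = 70525003/5015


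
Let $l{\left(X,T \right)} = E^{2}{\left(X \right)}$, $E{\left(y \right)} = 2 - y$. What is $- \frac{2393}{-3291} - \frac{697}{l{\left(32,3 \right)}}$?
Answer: $- \frac{46709}{987300} \approx -0.04731$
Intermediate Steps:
$l{\left(X,T \right)} = \left(2 - X\right)^{2}$
$- \frac{2393}{-3291} - \frac{697}{l{\left(32,3 \right)}} = - \frac{2393}{-3291} - \frac{697}{\left(-2 + 32\right)^{2}} = \left(-2393\right) \left(- \frac{1}{3291}\right) - \frac{697}{30^{2}} = \frac{2393}{3291} - \frac{697}{900} = - \frac{46709}{987300}$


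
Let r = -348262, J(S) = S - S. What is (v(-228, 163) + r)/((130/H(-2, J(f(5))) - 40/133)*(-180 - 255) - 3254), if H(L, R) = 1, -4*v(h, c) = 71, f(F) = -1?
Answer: 185284827/31746128 ≈ 5.8365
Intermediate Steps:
v(h, c) = -71/4 (v(h, c) = -¼*71 = -71/4)
J(S) = 0
(v(-228, 163) + r)/((130/H(-2, J(f(5))) - 40/133)*(-180 - 255) - 3254) = (-71/4 - 348262)/((130/1 - 40/133)*(-180 - 255) - 3254) = -1393119/(4*((130*1 - 40*1/133)*(-435) - 3254)) = -1393119/(4*((130 - 40/133)*(-435) - 3254)) = -1393119/(4*((17250/133)*(-435) - 3254)) = -1393119/(4*(-7503750/133 - 3254)) = -1393119/(4*(-7936532/133)) = -1393119/4*(-133/7936532) = 185284827/31746128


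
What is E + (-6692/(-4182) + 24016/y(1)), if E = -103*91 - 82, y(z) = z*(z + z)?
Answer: 5341669/2091 ≈ 2554.6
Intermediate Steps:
y(z) = 2*z² (y(z) = z*(2*z) = 2*z²)
E = -9455 (E = -9373 - 82 = -9455)
E + (-6692/(-4182) + 24016/y(1)) = -9455 + (-6692/(-4182) + 24016/((2*1²))) = -9455 + (-6692*(-1/4182) + 24016/((2*1))) = -9455 + (3346/2091 + 24016/2) = -9455 + (3346/2091 + 24016*(½)) = -9455 + (3346/2091 + 12008) = -9455 + 25112074/2091 = 5341669/2091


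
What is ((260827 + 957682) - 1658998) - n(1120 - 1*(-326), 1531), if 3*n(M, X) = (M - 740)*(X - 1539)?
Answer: -1315819/3 ≈ -4.3861e+5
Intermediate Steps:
n(M, X) = (-1539 + X)*(-740 + M)/3 (n(M, X) = ((M - 740)*(X - 1539))/3 = ((-740 + M)*(-1539 + X))/3 = ((-1539 + X)*(-740 + M))/3 = (-1539 + X)*(-740 + M)/3)
((260827 + 957682) - 1658998) - n(1120 - 1*(-326), 1531) = ((260827 + 957682) - 1658998) - (379620 - 513*(1120 - 1*(-326)) - 740/3*1531 + (⅓)*(1120 - 1*(-326))*1531) = (1218509 - 1658998) - (379620 - 513*(1120 + 326) - 1132940/3 + (⅓)*(1120 + 326)*1531) = -440489 - (379620 - 513*1446 - 1132940/3 + (⅓)*1446*1531) = -440489 - (379620 - 741798 - 1132940/3 + 737942) = -440489 - 1*(-5648/3) = -440489 + 5648/3 = -1315819/3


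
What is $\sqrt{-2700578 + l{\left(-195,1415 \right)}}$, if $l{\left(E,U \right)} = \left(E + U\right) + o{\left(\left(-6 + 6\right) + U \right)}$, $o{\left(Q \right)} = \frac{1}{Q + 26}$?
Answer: $\frac{i \sqrt{5605165597757}}{1441} \approx 1643.0 i$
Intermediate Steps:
$o{\left(Q \right)} = \frac{1}{26 + Q}$
$l{\left(E,U \right)} = E + U + \frac{1}{26 + U}$ ($l{\left(E,U \right)} = \left(E + U\right) + \frac{1}{26 + \left(\left(-6 + 6\right) + U\right)} = \left(E + U\right) + \frac{1}{26 + \left(0 + U\right)} = \left(E + U\right) + \frac{1}{26 + U} = E + U + \frac{1}{26 + U}$)
$\sqrt{-2700578 + l{\left(-195,1415 \right)}} = \sqrt{-2700578 + \frac{1 + \left(26 + 1415\right) \left(-195 + 1415\right)}{26 + 1415}} = \sqrt{-2700578 + \frac{1 + 1441 \cdot 1220}{1441}} = \sqrt{-2700578 + \frac{1 + 1758020}{1441}} = \sqrt{-2700578 + \frac{1}{1441} \cdot 1758021} = \sqrt{-2700578 + \frac{1758021}{1441}} = \sqrt{- \frac{3889774877}{1441}} = \frac{i \sqrt{5605165597757}}{1441}$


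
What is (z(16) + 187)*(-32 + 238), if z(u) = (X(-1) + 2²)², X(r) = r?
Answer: 40376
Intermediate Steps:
z(u) = 9 (z(u) = (-1 + 2²)² = (-1 + 4)² = 3² = 9)
(z(16) + 187)*(-32 + 238) = (9 + 187)*(-32 + 238) = 196*206 = 40376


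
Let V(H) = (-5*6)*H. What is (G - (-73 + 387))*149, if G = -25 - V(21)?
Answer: 43359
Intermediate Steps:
V(H) = -30*H
G = 605 (G = -25 - (-30)*21 = -25 - 1*(-630) = -25 + 630 = 605)
(G - (-73 + 387))*149 = (605 - (-73 + 387))*149 = (605 - 1*314)*149 = (605 - 314)*149 = 291*149 = 43359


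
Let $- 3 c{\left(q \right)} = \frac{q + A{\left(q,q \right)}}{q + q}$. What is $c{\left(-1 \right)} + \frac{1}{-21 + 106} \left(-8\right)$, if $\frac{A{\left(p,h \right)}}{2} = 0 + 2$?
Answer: $\frac{69}{170} \approx 0.40588$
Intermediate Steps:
$A{\left(p,h \right)} = 4$ ($A{\left(p,h \right)} = 2 \left(0 + 2\right) = 2 \cdot 2 = 4$)
$c{\left(q \right)} = - \frac{4 + q}{6 q}$ ($c{\left(q \right)} = - \frac{\left(q + 4\right) \frac{1}{q + q}}{3} = - \frac{\left(4 + q\right) \frac{1}{2 q}}{3} = - \frac{\frac{1}{2} \frac{1}{q} \left(4 + q\right)}{3} = - \frac{4 + q}{6 q}$)
$c{\left(-1 \right)} + \frac{1}{-21 + 106} \left(-8\right) = \frac{-4 - -1}{6 \left(-1\right)} + \frac{1}{-21 + 106} \left(-8\right) = \frac{1}{6} \left(-1\right) \left(-4 + 1\right) + \frac{1}{85} \left(-8\right) = \frac{1}{6} \left(-1\right) \left(-3\right) + \frac{1}{85} \left(-8\right) = \frac{1}{2} - \frac{8}{85} = \frac{69}{170}$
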